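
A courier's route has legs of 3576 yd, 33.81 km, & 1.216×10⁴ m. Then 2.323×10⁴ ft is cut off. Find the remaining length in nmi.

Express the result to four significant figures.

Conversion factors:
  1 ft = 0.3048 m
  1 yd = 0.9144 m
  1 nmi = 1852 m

22.76 nmi

3576 yd × 0.9144 = 3269.89 m
33.81 km × 1000 = 33810 m
1.216×10⁴ m (already m)
2.323×10⁴ ft × 0.3048 = 7080.5 m
Sum: 3269.89 + 33810 + 12160 − 7080.5 = 42159.4 m
In nmi: 42159.4 / 1852 = 22.7643 nmi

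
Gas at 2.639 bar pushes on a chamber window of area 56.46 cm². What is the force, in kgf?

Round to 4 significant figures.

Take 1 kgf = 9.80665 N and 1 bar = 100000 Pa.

2.639 bar × 100000 → 263900 Pa
56.46 cm² × 0.0001 → 0.005646 m²
F = P × A = 263900 Pa × 0.005646 m² = 1489.98 N
1489.98 N ÷ (9.80665 N/kgf) = 151.936 kgf

151.9 kgf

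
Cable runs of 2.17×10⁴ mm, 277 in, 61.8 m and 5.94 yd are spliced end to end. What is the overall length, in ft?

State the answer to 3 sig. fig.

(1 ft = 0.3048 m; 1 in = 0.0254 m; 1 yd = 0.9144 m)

315 ft

2.17×10⁴ mm × 0.001 = 21.7 m
277 in × 0.0254 = 7.0358 m
61.8 m (already m)
5.94 yd × 0.9144 = 5.43154 m
Combined: 21.7 + 7.0358 + 61.8 + 5.43154 = 95.9673 m
In ft: 95.9673 / 0.3048 = 314.853 ft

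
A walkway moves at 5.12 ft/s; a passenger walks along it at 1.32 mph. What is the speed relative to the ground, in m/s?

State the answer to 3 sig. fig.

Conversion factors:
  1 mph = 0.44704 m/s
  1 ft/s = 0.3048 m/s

5.12 ft/s × 0.3048 = 1.56058 m/s
1.32 mph × 0.44704 = 0.590093 m/s
Sum: 1.56058 + 0.590093 = 2.15067 m/s

2.15 m/s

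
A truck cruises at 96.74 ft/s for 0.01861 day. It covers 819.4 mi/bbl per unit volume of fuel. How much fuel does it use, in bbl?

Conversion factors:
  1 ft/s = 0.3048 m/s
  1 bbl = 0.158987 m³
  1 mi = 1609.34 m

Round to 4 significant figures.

96.74 ft/s → 29.4864 m/s
0.01861 day → 1607.9 s
d = v × t = 29.4864 × 1607.9 = 47411.2 m
819.4 mi/bbl → 8.29435×10⁶ m/m³
V = d / (distance per unit fuel) = 47411.2 / 8.29435×10⁶ = 0.00571608 m³
In bbl: 0.00571608 / 0.158987 = 0.0359531 bbl

0.03595 bbl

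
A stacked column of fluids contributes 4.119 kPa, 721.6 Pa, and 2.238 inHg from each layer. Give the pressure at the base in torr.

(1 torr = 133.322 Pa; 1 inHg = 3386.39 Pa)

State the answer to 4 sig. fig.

93.15 torr

4.119 kPa × 1000 = 4119 Pa
721.6 Pa (already Pa)
2.238 inHg × 3386.39 = 7578.74 Pa
Sum: 4119 + 721.6 + 7578.74 = 12419.3 Pa
In torr: 12419.3 / 133.322 = 93.1527 torr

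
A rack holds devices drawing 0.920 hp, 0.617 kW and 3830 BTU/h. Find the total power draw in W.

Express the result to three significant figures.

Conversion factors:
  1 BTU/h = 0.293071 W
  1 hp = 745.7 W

2430 W

0.920 hp × 745.7 = 686.044 W
0.617 kW × 1000 = 617 W
3830 BTU/h × 0.293071 = 1122.46 W
Combined: 686.044 + 617 + 1122.46 = 2425.5 W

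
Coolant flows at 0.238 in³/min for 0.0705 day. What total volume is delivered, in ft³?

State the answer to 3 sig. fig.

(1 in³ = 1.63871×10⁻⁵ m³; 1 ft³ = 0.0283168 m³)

0.0140 ft³

0.238 in³/min → 6.50022×10⁻⁸ m³/s
0.0705 day → 6091.2 s
V = Q × t = 6.50022×10⁻⁸ × 6091.2 = 3.95941×10⁻⁴ m³
In ft³: 3.95941×10⁻⁴ / 0.0283168 = 0.0139825 ft³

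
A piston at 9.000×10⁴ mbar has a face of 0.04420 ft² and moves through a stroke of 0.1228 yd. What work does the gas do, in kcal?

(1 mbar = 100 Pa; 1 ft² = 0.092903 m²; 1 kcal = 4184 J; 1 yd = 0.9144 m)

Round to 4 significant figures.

9.000×10⁴ mbar → 9×10⁶ Pa
0.04420 ft² → 0.00410631 m²
F = P × A = 9×10⁶ × 0.00410631 = 36956.8 N
0.1228 yd → 0.112288 m
W = F × d = 36956.8 × 0.112288 = 4149.81 J
In kcal: 4149.81 / 4184 = 0.991828 kcal

0.9918 kcal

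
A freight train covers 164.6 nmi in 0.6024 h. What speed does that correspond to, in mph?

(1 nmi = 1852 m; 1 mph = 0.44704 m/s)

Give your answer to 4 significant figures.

164.6 nmi × 1852 = 304839 m
0.6024 h × 3600 = 2168.64 s
v = d / t = 304839 m / 2168.64 s = 140.567 m/s
140.567 m/s ÷ (0.44704 m/s/mph) = 314.439 mph

314.4 mph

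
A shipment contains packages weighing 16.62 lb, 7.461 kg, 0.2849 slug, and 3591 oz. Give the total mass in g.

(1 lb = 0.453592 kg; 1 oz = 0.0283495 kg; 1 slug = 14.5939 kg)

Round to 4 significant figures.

1.210×10⁵ g

16.62 lb × 0.453592 = 7.5387 kg
7.461 kg (already kg)
0.2849 slug × 14.5939 = 4.1578 kg
3591 oz × 0.0283495 = 101.803 kg
Sum: 7.5387 + 7.461 + 4.1578 + 101.803 = 120.96 kg
In g: 120.96 / 0.001 = 120960 g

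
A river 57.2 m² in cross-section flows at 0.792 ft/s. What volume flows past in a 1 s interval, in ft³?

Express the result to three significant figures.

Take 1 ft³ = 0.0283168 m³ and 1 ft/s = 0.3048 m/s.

0.792 ft/s × 0.3048 = 0.241402 m/s
V = v × A × t = 0.241402 m/s × 57.2 m² × 1 s = 13.8082 m³
13.8082 m³ ÷ (0.0283168 m³/ft³) = 487.633 ft³

488 ft³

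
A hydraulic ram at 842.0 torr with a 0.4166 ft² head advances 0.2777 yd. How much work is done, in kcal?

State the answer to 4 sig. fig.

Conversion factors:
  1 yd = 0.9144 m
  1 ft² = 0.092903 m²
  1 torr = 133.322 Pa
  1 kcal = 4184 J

0.2637 kcal

842.0 torr → 112257 Pa
0.4166 ft² → 0.0387034 m²
F = P × A = 112257 × 0.0387034 = 4344.73 N
0.2777 yd → 0.253929 m
W = F × d = 4344.73 × 0.253929 = 1103.25 J
In kcal: 1103.25 / 4184 = 0.263683 kcal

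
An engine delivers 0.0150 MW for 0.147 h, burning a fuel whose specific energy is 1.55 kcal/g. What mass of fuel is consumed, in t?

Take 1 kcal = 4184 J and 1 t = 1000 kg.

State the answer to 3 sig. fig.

0.0150 MW → 15000 W
0.147 h → 529.2 s
E = P × t = 15000 × 529.2 = 7.938×10⁶ J
1.55 kcal/g → 6.4852×10⁶ J/kg
m = E / e_s = 7.938×10⁶ / 6.4852×10⁶ = 1.22402 kg
In t: 1.22402 / 1000 = 0.00122402 t

0.00122 t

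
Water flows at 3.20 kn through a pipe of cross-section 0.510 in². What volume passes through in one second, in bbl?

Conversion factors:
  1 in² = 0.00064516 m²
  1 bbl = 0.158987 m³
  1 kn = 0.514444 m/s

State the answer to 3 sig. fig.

3.20 kn × 0.514444 → 1.64622 m/s
0.510 in² × 0.00064516 → 3.29032×10⁻⁴ m²
V = v × A × t = 1.64622 m/s × 3.29032×10⁻⁴ m² × 1 s = 5.41659×10⁻⁴ m³
5.41659×10⁻⁴ m³ ÷ (0.158987 m³/bbl) = 0.00340694 bbl

0.00341 bbl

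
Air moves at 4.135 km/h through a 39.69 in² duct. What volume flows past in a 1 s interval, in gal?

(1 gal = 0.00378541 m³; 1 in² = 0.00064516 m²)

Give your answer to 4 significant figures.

4.135 km/h × (1/3.6) → 1.14861 m/s
39.69 in² × 0.00064516 → 0.0256064 m²
V = v × A × t = 1.14861 m/s × 0.0256064 m² × 1 s = 0.0294118 m³
0.0294118 m³ ÷ (0.00378541 m³/gal) = 7.76978 gal

7.770 gal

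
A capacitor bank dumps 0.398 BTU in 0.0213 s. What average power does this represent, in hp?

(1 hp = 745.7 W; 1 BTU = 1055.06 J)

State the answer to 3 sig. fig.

0.398 BTU × 1055.06 → 419.914 J
P = E / t = 419.914 J / 0.0213 s = 19714.3 W
19714.3 W ÷ (745.7 W/hp) = 26.4373 hp

26.4 hp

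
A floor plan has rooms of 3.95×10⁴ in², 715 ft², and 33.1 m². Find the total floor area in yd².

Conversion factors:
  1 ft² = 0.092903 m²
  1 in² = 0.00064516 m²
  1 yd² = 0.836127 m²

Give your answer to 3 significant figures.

150 yd²

3.95×10⁴ in² × 0.00064516 → 25.4838 m²
715 ft² × 0.092903 → 66.4256 m²
33.1 m² (already m²)
Total: 25.4838 + 66.4256 + 33.1 = 125.009 m²
In yd²: 125.009 / 0.836127 = 149.51 yd²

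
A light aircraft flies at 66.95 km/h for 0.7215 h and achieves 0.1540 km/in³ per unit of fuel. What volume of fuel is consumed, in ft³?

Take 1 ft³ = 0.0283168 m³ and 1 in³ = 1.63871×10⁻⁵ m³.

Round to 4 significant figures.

0.1815 ft³

66.95 km/h → 18.5972 m/s
0.7215 h → 2597.4 s
d = v × t = 18.5972 × 2597.4 = 48304.4 m
0.1540 km/in³ → 9.39764×10⁶ m/m³
V = d / (distance per unit fuel) = 48304.4 / 9.39764×10⁶ = 0.00514006 m³
In ft³: 0.00514006 / 0.0283168 = 0.18152 ft³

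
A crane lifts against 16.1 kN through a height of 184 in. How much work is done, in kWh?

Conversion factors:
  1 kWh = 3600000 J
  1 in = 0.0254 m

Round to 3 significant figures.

16.1 kN × 1000 = 16100 N
184 in × 0.0254 = 4.6736 m
W = F × d = 16100 N × 4.6736 m = 75245 J
75245 J ÷ (3600000 J/kWh) = 0.0209014 kWh

0.0209 kWh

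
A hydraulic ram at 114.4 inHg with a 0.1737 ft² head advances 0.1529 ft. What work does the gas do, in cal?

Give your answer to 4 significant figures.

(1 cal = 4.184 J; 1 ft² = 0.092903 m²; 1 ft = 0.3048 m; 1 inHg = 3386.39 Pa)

69.63 cal

114.4 inHg → 387403 Pa
0.1737 ft² → 0.0161373 m²
F = P × A = 387403 × 0.0161373 = 6251.64 N
0.1529 ft → 0.0466039 m
W = F × d = 6251.64 × 0.0466039 = 291.351 J
In cal: 291.351 / 4.184 = 69.6346 cal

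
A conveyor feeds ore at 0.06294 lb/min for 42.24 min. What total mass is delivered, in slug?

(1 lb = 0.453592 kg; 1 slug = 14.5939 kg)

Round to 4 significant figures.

0.08263 slug

0.06294 lb/min → 4.75818×10⁻⁴ kg/s
42.24 min → 2534.4 s
m = ṁ × t = 4.75818×10⁻⁴ × 2534.4 = 1.20591 kg
In slug: 1.20591 / 14.5939 = 0.0826311 slug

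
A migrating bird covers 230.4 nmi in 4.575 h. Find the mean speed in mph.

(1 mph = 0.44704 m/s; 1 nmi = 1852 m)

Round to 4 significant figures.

230.4 nmi × 1852 = 426701 m
4.575 h × 3600 = 16470 s
v = d / t = 426701 m / 16470 s = 25.9078 m/s
25.9078 m/s ÷ (0.44704 m/s/mph) = 57.9541 mph

57.95 mph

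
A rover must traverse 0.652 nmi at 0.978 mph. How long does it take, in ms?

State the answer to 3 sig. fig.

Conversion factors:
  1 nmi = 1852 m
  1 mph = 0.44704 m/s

0.652 nmi × 1852 → 1207.5 m
0.978 mph × 0.44704 → 0.437205 m/s
t = d / v = 1207.5 m / 0.437205 m/s = 2761.86 s
2761.86 s ÷ (0.001 s/ms) = 2.76186×10⁶ ms

2.76×10⁶ ms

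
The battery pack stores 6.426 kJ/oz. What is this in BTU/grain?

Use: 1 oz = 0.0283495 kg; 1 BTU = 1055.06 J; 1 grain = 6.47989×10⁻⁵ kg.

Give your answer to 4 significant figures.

6.426 kJ/oz × 1000 J/kJ ÷ 0.0283495 kg/oz = 226671 J/kg
226671 J/kg ÷ 1055.06 J/BTU × 6.47989×10⁻⁵ kg/grain = 0.0139215 BTU/grain

0.01392 BTU/grain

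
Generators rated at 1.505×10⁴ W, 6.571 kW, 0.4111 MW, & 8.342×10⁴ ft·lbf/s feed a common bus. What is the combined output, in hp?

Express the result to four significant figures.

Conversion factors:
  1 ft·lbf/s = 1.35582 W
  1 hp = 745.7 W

732.0 hp

1.505×10⁴ W (already W)
6.571 kW × 1000 = 6571 W
0.4111 MW × 1000000 = 411100 W
8.342×10⁴ ft·lbf/s × 1.35582 = 113103 W
Total: 15050 + 6571 + 411100 + 113103 = 545824 W
In hp: 545824 / 745.7 = 731.962 hp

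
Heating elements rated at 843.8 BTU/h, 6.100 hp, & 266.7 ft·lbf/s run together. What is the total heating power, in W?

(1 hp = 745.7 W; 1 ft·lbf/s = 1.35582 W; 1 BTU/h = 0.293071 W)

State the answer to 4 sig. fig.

5158 W

843.8 BTU/h × 0.293071 → 247.293 W
6.100 hp × 745.7 → 4548.77 W
266.7 ft·lbf/s × 1.35582 → 361.597 W
Combined: 247.293 + 4548.77 + 361.597 = 5157.66 W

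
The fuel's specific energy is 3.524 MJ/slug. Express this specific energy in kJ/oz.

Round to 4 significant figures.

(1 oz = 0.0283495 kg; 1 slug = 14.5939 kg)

6.846 kJ/oz

3.524 MJ/slug × 1000000 J/MJ ÷ 14.5939 kg/slug = 241471 J/kg
241471 J/kg ÷ 1000 J/kJ × 0.0283495 kg/oz = 6.84558 kJ/oz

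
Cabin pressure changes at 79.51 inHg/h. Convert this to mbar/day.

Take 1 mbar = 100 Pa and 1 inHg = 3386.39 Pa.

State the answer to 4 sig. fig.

79.51 inHg/h × 3386.39 Pa/inHg ÷ 3600 s/h = 74.7922 Pa/s
74.7922 Pa/s ÷ 100 Pa/mbar × 86400 s/day = 64620.5 mbar/day

6.462×10⁴ mbar/day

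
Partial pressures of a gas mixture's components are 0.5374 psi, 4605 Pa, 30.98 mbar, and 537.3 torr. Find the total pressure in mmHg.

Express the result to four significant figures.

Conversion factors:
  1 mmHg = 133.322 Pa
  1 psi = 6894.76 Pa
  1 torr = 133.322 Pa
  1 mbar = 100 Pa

622.9 mmHg

0.5374 psi × 6894.76 = 3705.24 Pa
4605 Pa (already Pa)
30.98 mbar × 100 = 3098 Pa
537.3 torr × 133.322 = 71633.9 Pa
Combined: 3705.24 + 4605 + 3098 + 71633.9 = 83042.1 Pa
In mmHg: 83042.1 / 133.322 = 622.869 mmHg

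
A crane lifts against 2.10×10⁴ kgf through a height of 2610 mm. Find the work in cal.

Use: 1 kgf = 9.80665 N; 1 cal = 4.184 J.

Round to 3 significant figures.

1.28×10⁵ cal

2.10×10⁴ kgf × 9.80665 = 205940 N
2610 mm × 0.001 = 2.61 m
W = F × d = 205940 N × 2.61 m = 537503 J
537503 J ÷ (4.184 J/cal) = 128466 cal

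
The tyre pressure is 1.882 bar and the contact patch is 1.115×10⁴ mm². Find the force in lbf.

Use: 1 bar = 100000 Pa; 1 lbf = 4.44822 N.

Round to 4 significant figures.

1.882 bar × 100000 → 188200 Pa
1.115×10⁴ mm² × 10⁻⁶ → 0.01115 m²
F = P × A = 188200 Pa × 0.01115 m² = 2098.43 N
2098.43 N ÷ (4.44822 N/lbf) = 471.746 lbf

471.7 lbf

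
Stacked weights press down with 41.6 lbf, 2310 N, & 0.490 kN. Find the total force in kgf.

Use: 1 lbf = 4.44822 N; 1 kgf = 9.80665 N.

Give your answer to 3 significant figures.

304 kgf

41.6 lbf × 4.44822 = 185.046 N
2310 N (already N)
0.490 kN × 1000 = 490 N
Combined: 185.046 + 2310 + 490 = 2985.05 N
In kgf: 2985.05 / 9.80665 = 304.39 kgf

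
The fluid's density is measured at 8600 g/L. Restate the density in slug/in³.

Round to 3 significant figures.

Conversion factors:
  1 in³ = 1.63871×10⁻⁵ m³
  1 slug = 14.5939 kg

0.00966 slug/in³

8600 g/L × 0.001 kg/g ÷ 0.001 m³/L = 8600 kg/m³
8600 kg/m³ ÷ 14.5939 kg/slug × 1.63871×10⁻⁵ m³/in³ = 0.00965671 slug/in³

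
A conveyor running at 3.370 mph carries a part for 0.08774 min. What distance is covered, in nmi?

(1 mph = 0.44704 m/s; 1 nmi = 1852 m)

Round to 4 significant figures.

0.004282 nmi

3.370 mph × 0.44704 = 1.50652 m/s
0.08774 min × 60 = 5.2644 s
d = v × t = 1.50652 m/s × 5.2644 s = 7.93092 m
7.93092 m ÷ (1852 m/nmi) = 0.00428235 nmi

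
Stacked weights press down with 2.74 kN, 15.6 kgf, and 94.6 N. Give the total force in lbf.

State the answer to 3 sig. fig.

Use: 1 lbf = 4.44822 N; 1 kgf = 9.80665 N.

672 lbf

2.74 kN × 1000 → 2740 N
15.6 kgf × 9.80665 → 152.984 N
94.6 N (already N)
Total: 2740 + 152.984 + 94.6 = 2987.58 N
In lbf: 2987.58 / 4.44822 = 671.635 lbf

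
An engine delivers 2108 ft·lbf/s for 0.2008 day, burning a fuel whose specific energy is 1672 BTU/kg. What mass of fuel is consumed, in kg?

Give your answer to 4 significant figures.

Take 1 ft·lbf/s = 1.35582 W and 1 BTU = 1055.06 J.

2108 ft·lbf/s → 2858.07 W
0.2008 day → 17349.1 s
E = P × t = 2858.07 × 17349.1 = 4.95849×10⁷ J
1672 BTU/kg → 1.76406×10⁶ J/kg
m = E / e_s = 4.95849×10⁷ / 1.76406×10⁶ = 28.1084 kg

28.11 kg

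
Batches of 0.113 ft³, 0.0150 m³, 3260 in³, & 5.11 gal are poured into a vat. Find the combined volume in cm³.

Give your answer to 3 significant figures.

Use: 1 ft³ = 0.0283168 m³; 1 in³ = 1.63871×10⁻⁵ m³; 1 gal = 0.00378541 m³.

0.113 ft³ × 0.0283168 = 0.0031998 m³
0.0150 m³ (already m³)
3260 in³ × 1.63871×10⁻⁵ = 0.0534219 m³
5.11 gal × 0.00378541 = 0.0193434 m³
Sum: 0.0031998 + 0.015 + 0.0534219 + 0.0193434 = 0.0909651 m³
In cm³: 0.0909651 / 10⁻⁶ = 90965.1 cm³

9.10×10⁴ cm³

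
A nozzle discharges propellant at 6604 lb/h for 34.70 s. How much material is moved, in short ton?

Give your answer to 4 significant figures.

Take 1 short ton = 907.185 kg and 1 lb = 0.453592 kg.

6604 lb/h → 0.832089 kg/s
m = ṁ × t = 0.832089 × 34.7 = 28.8735 kg
In short ton: 28.8735 / 907.185 = 0.0318276 short ton

0.03183 short ton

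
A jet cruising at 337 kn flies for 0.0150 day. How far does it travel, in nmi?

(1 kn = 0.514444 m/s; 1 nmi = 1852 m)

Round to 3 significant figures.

121 nmi

337 kn × 0.514444 → 173.368 m/s
0.0150 day × 86400 → 1296 s
d = v × t = 173.368 m/s × 1296 s = 224685 m
224685 m ÷ (1852 m/nmi) = 121.32 nmi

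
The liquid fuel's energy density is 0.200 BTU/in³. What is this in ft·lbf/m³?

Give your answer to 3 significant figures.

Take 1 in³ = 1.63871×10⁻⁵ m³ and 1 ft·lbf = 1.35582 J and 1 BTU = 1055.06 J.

0.200 BTU/in³ × 1055.06 J/BTU ÷ 1.63871×10⁻⁵ m³/in³ = 1.28767×10⁷ J/m³
1.28767×10⁷ J/m³ ÷ 1.35582 J/ft·lbf = 9.49735×10⁶ ft·lbf/m³

9.50×10⁶ ft·lbf/m³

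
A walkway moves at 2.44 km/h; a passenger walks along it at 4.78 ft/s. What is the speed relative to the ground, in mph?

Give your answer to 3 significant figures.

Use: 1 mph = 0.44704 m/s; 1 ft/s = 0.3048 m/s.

2.44 km/h × (1/3.6) = 0.677778 m/s
4.78 ft/s × 0.3048 = 1.45694 m/s
Combined: 0.677778 + 1.45694 = 2.13472 m/s
In mph: 2.13472 / 0.44704 = 4.77523 mph

4.78 mph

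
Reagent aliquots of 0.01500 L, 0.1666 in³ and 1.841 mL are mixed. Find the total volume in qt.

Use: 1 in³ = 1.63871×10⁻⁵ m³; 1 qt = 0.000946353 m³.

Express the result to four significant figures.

0.01500 L × 0.001 = 1.5×10⁻⁵ m³
0.1666 in³ × 1.63871×10⁻⁵ = 2.73009×10⁻⁶ m³
1.841 mL × 10⁻⁶ = 1.841×10⁻⁶ m³
Total: 1.5×10⁻⁵ + 2.73009×10⁻⁶ + 1.841×10⁻⁶ = 1.95711×10⁻⁵ m³
In qt: 1.95711×10⁻⁵ / 0.000946353 = 0.0206805 qt

0.02068 qt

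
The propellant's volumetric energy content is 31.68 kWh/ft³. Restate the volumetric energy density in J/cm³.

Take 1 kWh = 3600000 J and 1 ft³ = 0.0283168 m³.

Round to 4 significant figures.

4028 J/cm³

31.68 kWh/ft³ × 3600000 J/kWh ÷ 0.0283168 m³/ft³ = 4.02757×10⁹ J/m³
4.02757×10⁹ J/m³ × 10⁻⁶ m³/cm³ = 4027.57 J/cm³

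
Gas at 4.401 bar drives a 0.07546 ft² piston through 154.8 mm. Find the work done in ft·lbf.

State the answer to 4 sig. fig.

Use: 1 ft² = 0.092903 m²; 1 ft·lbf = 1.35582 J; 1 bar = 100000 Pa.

4.401 bar → 440100 Pa
0.07546 ft² → 0.00701046 m²
F = P × A = 440100 × 0.00701046 = 3085.3 N
154.8 mm → 0.1548 m
W = F × d = 3085.3 × 0.1548 = 477.604 J
In ft·lbf: 477.604 / 1.35582 = 352.262 ft·lbf

352.3 ft·lbf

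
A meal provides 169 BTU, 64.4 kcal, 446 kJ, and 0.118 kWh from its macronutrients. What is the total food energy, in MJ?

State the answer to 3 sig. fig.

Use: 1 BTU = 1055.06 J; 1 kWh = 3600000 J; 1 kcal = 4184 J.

169 BTU × 1055.06 = 178305 J
64.4 kcal × 4184 = 269450 J
446 kJ × 1000 = 446000 J
0.118 kWh × 3600000 = 424800 J
Combined: 178305 + 269450 + 446000 + 424800 = 1.31856×10⁶ J
In MJ: 1.31856×10⁶ / 1000000 = 1.31856 MJ

1.32 MJ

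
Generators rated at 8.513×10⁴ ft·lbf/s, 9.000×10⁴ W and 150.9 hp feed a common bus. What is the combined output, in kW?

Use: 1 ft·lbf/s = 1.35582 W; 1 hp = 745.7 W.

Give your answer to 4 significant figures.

317.9 kW

8.513×10⁴ ft·lbf/s × 1.35582 = 115421 W
9.000×10⁴ W (already W)
150.9 hp × 745.7 = 112526 W
Total: 115421 + 90000 + 112526 = 317947 W
In kW: 317947 / 1000 = 317.947 kW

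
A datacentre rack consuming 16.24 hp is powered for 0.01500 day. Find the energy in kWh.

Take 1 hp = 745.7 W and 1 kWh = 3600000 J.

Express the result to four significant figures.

4.360 kWh

16.24 hp × 745.7 → 12110.2 W
0.01500 day × 86400 → 1296 s
E = P × t = 12110.2 W × 1296 s = 1.56948×10⁷ J
1.56948×10⁷ J ÷ (3600000 J/kWh) = 4.35967 kWh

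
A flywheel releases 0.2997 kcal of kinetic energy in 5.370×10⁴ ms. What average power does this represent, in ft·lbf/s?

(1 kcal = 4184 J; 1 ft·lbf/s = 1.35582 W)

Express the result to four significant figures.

0.2997 kcal × 4184 = 1253.94 J
5.370×10⁴ ms × 0.001 = 53.7 s
P = E / t = 1253.94 J / 53.7 s = 23.3508 W
23.3508 W ÷ (1.35582 W/ft·lbf/s) = 17.2226 ft·lbf/s

17.22 ft·lbf/s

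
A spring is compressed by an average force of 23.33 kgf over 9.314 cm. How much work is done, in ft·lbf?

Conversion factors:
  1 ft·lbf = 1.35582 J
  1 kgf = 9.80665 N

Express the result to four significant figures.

15.72 ft·lbf

23.33 kgf × 9.80665 → 228.789 N
9.314 cm × 0.01 → 0.09314 m
W = F × d = 228.789 N × 0.09314 m = 21.3094 J
21.3094 J ÷ (1.35582 J/ft·lbf) = 15.717 ft·lbf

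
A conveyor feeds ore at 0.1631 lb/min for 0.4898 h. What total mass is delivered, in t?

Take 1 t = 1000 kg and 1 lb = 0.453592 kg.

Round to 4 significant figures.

0.002174 t

0.1631 lb/min → 0.00123301 kg/s
0.4898 h → 1763.28 s
m = ṁ × t = 0.00123301 × 1763.28 = 2.17414 kg
In t: 2.17414 / 1000 = 0.00217414 t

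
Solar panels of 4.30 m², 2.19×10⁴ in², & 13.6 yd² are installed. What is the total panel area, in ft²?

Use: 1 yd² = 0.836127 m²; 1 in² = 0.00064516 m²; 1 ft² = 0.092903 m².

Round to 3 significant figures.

4.30 m² (already m²)
2.19×10⁴ in² × 0.00064516 = 14.129 m²
13.6 yd² × 0.836127 = 11.3713 m²
Combined: 4.3 + 14.129 + 11.3713 = 29.8003 m²
In ft²: 29.8003 / 0.092903 = 320.768 ft²

321 ft²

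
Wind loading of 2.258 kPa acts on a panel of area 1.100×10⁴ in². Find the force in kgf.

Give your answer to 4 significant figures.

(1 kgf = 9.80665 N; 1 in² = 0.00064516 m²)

1634 kgf

2.258 kPa × 1000 → 2258 Pa
1.100×10⁴ in² × 0.00064516 → 7.09676 m²
F = P × A = 2258 Pa × 7.09676 m² = 16024.5 N
16024.5 N ÷ (9.80665 N/kgf) = 1634.04 kgf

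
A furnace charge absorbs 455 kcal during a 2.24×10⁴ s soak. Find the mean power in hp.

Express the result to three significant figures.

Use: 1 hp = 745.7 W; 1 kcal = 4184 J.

455 kcal × 4184 = 1.90372×10⁶ J
P = E / t = 1.90372×10⁶ J / 22400 s = 84.9875 W
84.9875 W ÷ (745.7 W/hp) = 0.11397 hp

0.114 hp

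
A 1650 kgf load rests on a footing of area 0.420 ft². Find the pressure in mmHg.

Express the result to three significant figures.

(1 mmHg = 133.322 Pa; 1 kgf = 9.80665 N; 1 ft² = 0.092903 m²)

1650 kgf × 9.80665 = 16181 N
0.420 ft² × 0.092903 = 0.0390193 m²
P = F / A = 16181 N / 0.0390193 m² = 414692 Pa
414692 Pa ÷ (133.322 Pa/mmHg) = 3110.45 mmHg

3110 mmHg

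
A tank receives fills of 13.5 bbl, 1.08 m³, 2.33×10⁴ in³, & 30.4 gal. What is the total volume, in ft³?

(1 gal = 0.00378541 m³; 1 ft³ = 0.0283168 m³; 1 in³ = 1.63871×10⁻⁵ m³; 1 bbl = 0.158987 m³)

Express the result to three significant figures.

13.5 bbl × 0.158987 = 2.14632 m³
1.08 m³ (already m³)
2.33×10⁴ in³ × 1.63871×10⁻⁵ = 0.381819 m³
30.4 gal × 0.00378541 = 0.115076 m³
Total: 2.14632 + 1.08 + 0.381819 + 0.115076 = 3.72322 m³
In ft³: 3.72322 / 0.0283168 = 131.484 ft³

131 ft³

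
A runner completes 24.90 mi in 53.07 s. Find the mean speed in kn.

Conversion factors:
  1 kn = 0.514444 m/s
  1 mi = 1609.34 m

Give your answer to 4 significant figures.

1468 kn

24.90 mi × 1609.34 = 40072.6 m
v = d / t = 40072.6 m / 53.07 s = 755.09 m/s
755.09 m/s ÷ (0.514444 m/s/kn) = 1467.78 kn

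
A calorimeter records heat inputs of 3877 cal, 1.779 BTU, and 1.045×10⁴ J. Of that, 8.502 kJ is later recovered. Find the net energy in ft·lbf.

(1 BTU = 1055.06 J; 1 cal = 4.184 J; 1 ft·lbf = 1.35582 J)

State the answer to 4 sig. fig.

1.479×10⁴ ft·lbf

3877 cal × 4.184 = 16221.4 J
1.779 BTU × 1055.06 = 1876.95 J
1.045×10⁴ J (already J)
8.502 kJ × 1000 = 8502 J
Result: 16221.4 + 1876.95 + 10450 − 8502 = 20046.4 J
In ft·lbf: 20046.4 / 1.35582 = 14785.4 ft·lbf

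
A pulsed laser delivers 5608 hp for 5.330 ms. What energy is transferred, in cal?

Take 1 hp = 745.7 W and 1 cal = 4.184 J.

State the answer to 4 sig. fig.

5327 cal

5608 hp × 745.7 → 4.18189×10⁶ W
5.330 ms × 0.001 → 0.00533 s
E = P × t = 4.18189×10⁶ W × 0.00533 s = 22289.5 J
22289.5 J ÷ (4.184 J/cal) = 5327.32 cal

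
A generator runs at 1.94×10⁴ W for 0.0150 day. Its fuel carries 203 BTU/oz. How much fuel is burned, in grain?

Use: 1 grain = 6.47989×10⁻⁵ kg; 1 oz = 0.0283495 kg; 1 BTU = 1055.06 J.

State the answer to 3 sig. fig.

0.0150 day → 1296 s
E = P × t = 19400 × 1296 = 2.51424×10⁷ J
203 BTU/oz → 7.55488×10⁶ J/kg
m = E / e_s = 2.51424×10⁷ / 7.55488×10⁶ = 3.32797 kg
In grain: 3.32797 / 6.47989×10⁻⁵ = 51358.4 grain

5.14×10⁴ grain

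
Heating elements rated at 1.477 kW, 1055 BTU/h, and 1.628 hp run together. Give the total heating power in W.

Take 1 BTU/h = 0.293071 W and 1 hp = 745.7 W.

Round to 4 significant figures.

1.477 kW × 1000 = 1477 W
1055 BTU/h × 0.293071 = 309.19 W
1.628 hp × 745.7 = 1214 W
Combined: 1477 + 309.19 + 1214 = 3000.19 W

3000 W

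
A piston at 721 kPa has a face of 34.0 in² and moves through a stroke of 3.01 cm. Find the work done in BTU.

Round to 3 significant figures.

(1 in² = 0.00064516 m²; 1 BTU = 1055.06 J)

721 kPa → 721000 Pa
34.0 in² → 0.0219354 m²
F = P × A = 721000 × 0.0219354 = 15815.4 N
3.01 cm → 0.0301 m
W = F × d = 15815.4 × 0.0301 = 476.044 J
In BTU: 476.044 / 1055.06 = 0.451201 BTU

0.451 BTU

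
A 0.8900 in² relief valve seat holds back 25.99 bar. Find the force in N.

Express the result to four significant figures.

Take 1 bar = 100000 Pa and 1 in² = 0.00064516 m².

25.99 bar × 100000 = 2.599×10⁶ Pa
0.8900 in² × 0.00064516 = 5.74192×10⁻⁴ m²
F = P × A = 2.599×10⁶ Pa × 5.74192×10⁻⁴ m² = 1492.33 N

1492 N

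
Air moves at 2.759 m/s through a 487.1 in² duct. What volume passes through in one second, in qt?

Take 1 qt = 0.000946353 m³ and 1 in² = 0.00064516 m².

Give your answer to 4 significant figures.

487.1 in² × 0.00064516 → 0.314257 m²
V = v × A × t = 2.759 m/s × 0.314257 m² × 1 s = 0.867035 m³
0.867035 m³ ÷ (0.000946353 m³/qt) = 916.186 qt

916.2 qt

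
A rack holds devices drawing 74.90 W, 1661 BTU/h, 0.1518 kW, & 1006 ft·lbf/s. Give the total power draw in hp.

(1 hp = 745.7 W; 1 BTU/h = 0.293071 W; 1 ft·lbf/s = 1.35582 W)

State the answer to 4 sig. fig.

2.786 hp

74.90 W (already W)
1661 BTU/h × 0.293071 → 486.791 W
0.1518 kW × 1000 → 151.8 W
1006 ft·lbf/s × 1.35582 → 1363.95 W
Combined: 74.9 + 486.791 + 151.8 + 1363.95 = 2077.44 W
In hp: 2077.44 / 745.7 = 2.78589 hp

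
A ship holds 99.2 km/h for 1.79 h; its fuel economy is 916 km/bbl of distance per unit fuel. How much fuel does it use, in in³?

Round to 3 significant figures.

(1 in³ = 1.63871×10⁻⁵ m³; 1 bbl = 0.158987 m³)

99.2 km/h → 27.5556 m/s
1.79 h → 6444 s
d = v × t = 27.5556 × 6444 = 177568 m
916 km/bbl → 5.76148×10⁶ m/m³
V = d / (distance per unit fuel) = 177568 / 5.76148×10⁶ = 0.0308199 m³
In in³: 0.0308199 / 1.63871×10⁻⁵ = 1880.74 in³

1880 in³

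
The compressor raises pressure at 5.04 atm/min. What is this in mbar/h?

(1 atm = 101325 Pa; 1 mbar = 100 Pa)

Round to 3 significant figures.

5.04 atm/min × 101325 Pa/atm ÷ 60 s/min = 8511.3 Pa/s
8511.3 Pa/s ÷ 100 Pa/mbar × 3600 s/h = 306407 mbar/h

3.06×10⁵ mbar/h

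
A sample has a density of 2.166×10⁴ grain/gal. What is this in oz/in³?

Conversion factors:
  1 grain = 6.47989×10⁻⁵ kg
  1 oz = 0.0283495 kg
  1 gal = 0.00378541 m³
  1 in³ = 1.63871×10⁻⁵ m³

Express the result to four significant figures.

0.2143 oz/in³

2.166×10⁴ grain/gal × 6.47989×10⁻⁵ kg/grain ÷ 0.00378541 m³/gal = 370.777 kg/m³
370.777 kg/m³ ÷ 0.0283495 kg/oz × 1.63871×10⁻⁵ m³/in³ = 0.214323 oz/in³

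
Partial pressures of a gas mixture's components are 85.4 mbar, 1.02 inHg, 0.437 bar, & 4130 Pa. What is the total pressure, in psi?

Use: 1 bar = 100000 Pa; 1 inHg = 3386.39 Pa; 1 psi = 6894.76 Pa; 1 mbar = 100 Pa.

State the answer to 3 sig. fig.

85.4 mbar × 100 = 8540 Pa
1.02 inHg × 3386.39 = 3454.12 Pa
0.437 bar × 100000 = 43700 Pa
4130 Pa (already Pa)
Sum: 8540 + 3454.12 + 43700 + 4130 = 59824.1 Pa
In psi: 59824.1 / 6894.76 = 8.67675 psi

8.68 psi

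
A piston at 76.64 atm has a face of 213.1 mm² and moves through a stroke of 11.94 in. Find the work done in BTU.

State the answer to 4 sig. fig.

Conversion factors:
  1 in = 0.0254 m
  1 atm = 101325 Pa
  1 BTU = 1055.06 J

0.4757 BTU

76.64 atm → 7.76555×10⁶ Pa
213.1 mm² → 2.131×10⁻⁴ m²
F = P × A = 7.76555×10⁶ × 2.131×10⁻⁴ = 1654.84 N
11.94 in → 0.303276 m
W = F × d = 1654.84 × 0.303276 = 501.873 J
In BTU: 501.873 / 1055.06 = 0.475682 BTU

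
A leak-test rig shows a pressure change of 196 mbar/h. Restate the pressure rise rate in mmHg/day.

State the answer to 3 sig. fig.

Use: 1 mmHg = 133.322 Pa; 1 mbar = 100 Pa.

196 mbar/h × 100 Pa/mbar ÷ 3600 s/h = 5.44444 Pa/s
5.44444 Pa/s ÷ 133.322 Pa/mmHg × 86400 s/day = 3528.3 mmHg/day

3530 mmHg/day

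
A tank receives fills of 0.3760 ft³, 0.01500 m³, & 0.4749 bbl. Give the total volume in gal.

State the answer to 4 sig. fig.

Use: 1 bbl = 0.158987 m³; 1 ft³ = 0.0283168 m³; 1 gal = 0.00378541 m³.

26.72 gal

0.3760 ft³ × 0.0283168 → 0.0106471 m³
0.01500 m³ (already m³)
0.4749 bbl × 0.158987 → 0.0755029 m³
Total: 0.0106471 + 0.015 + 0.0755029 = 0.10115 m³
In gal: 0.10115 / 0.00378541 = 26.721 gal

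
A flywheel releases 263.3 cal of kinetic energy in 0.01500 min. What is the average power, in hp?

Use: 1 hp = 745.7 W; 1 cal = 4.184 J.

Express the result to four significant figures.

1.641 hp

263.3 cal × 4.184 = 1101.65 J
0.01500 min × 60 = 0.9 s
P = E / t = 1101.65 J / 0.9 s = 1224.06 W
1224.06 W ÷ (745.7 W/hp) = 1.64149 hp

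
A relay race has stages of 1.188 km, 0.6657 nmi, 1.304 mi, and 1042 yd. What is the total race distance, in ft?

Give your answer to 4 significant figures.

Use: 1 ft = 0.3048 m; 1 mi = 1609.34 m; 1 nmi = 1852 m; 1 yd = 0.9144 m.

1.188 km × 1000 = 1188 m
0.6657 nmi × 1852 = 1232.88 m
1.304 mi × 1609.34 = 2098.58 m
1042 yd × 0.9144 = 952.805 m
Sum: 1188 + 1232.88 + 2098.58 + 952.805 = 5472.26 m
In ft: 5472.26 / 0.3048 = 17953.6 ft

1.795×10⁴ ft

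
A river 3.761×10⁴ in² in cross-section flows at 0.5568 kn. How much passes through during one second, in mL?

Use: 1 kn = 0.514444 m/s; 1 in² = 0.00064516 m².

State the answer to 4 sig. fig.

6.950×10⁶ mL

0.5568 kn × 0.514444 = 0.286442 m/s
3.761×10⁴ in² × 0.00064516 = 24.2645 m²
V = v × A × t = 0.286442 m/s × 24.2645 m² × 1 s = 6.95037 m³
6.95037 m³ ÷ (10⁻⁶ m³/mL) = 6.95037×10⁶ mL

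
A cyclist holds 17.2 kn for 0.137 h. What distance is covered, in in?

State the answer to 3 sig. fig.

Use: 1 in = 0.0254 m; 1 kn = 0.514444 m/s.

17.2 kn × 0.514444 → 8.84844 m/s
0.137 h × 3600 → 493.2 s
d = v × t = 8.84844 m/s × 493.2 s = 4364.05 m
4364.05 m ÷ (0.0254 m/in) = 171813 in

1.72×10⁵ in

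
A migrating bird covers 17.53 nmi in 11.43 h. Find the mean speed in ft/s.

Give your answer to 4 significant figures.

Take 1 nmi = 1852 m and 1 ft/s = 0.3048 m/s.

2.589 ft/s

17.53 nmi × 1852 → 32465.6 m
11.43 h × 3600 → 41148 s
v = d / t = 32465.6 m / 41148 s = 0.788996 m/s
0.788996 m/s ÷ (0.3048 m/s/ft/s) = 2.58857 ft/s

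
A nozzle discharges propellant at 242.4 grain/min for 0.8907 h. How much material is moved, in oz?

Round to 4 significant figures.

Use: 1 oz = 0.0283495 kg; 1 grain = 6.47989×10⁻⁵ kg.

242.4 grain/min → 2.61788×10⁻⁴ kg/s
0.8907 h → 3206.52 s
m = ṁ × t = 2.61788×10⁻⁴ × 3206.52 = 0.839428 kg
In oz: 0.839428 / 0.0283495 = 29.61 oz

29.61 oz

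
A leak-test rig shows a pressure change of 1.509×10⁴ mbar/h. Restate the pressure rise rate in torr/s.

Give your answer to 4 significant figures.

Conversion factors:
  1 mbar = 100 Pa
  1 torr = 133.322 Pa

1.509×10⁴ mbar/h × 100 Pa/mbar ÷ 3600 s/h = 419.167 Pa/s
419.167 Pa/s ÷ 133.322 Pa/torr = 3.14402 torr/s

3.144 torr/s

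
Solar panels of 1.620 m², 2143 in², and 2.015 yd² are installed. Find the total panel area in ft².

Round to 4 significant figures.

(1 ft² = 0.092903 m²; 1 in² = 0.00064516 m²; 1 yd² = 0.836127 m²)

50.45 ft²

1.620 m² (already m²)
2143 in² × 0.00064516 = 1.38258 m²
2.015 yd² × 0.836127 = 1.6848 m²
Sum: 1.62 + 1.38258 + 1.6848 = 4.68738 m²
In ft²: 4.68738 / 0.092903 = 50.4546 ft²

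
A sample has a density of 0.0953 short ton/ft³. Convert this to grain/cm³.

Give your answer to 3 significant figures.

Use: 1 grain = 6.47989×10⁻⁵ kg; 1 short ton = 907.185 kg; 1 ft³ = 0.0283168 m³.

0.0953 short ton/ft³ × 907.185 kg/short ton ÷ 0.0283168 m³/ft³ = 3053.13 kg/m³
3053.13 kg/m³ ÷ 6.47989×10⁻⁵ kg/grain × 10⁻⁶ m³/cm³ = 47.117 grain/cm³

47.1 grain/cm³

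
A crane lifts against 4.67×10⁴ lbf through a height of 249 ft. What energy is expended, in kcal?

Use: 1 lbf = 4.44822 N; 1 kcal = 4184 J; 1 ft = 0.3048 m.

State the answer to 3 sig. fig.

4.67×10⁴ lbf × 4.44822 → 207732 N
249 ft × 0.3048 → 75.8952 m
W = F × d = 207732 N × 75.8952 m = 1.57659×10⁷ J
1.57659×10⁷ J ÷ (4184 J/kcal) = 3768.14 kcal

3770 kcal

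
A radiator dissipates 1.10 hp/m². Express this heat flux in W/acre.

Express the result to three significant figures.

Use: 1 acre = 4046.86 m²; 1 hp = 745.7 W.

1.10 hp/m² × 745.7 W/hp = 820.27 W/m²
820.27 W/m² × 4046.86 m²/acre = 3.31952×10⁶ W/acre

3.32×10⁶ W/acre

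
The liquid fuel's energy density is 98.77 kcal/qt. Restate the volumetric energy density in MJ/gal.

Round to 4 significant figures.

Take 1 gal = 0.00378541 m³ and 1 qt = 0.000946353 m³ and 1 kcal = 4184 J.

98.77 kcal/qt × 4184 J/kcal ÷ 0.000946353 m³/qt = 4.3668×10⁸ J/m³
4.3668×10⁸ J/m³ ÷ 1000000 J/MJ × 0.00378541 m³/gal = 1.65301 MJ/gal

1.653 MJ/gal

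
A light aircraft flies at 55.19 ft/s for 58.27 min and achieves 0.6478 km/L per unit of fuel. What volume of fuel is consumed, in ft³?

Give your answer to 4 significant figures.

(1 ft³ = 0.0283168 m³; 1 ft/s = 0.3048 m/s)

55.19 ft/s → 16.8219 m/s
58.27 min → 3496.2 s
d = v × t = 16.8219 × 3496.2 = 58812.7 m
0.6478 km/L → 647800 m/m³
V = d / (distance per unit fuel) = 58812.7 / 647800 = 0.0907884 m³
In ft³: 0.0907884 / 0.0283168 = 3.20617 ft³

3.206 ft³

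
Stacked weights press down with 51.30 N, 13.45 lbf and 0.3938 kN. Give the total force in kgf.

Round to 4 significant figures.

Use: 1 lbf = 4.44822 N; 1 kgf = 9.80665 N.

51.30 N (already N)
13.45 lbf × 4.44822 = 59.8286 N
0.3938 kN × 1000 = 393.8 N
Combined: 51.3 + 59.8286 + 393.8 = 504.929 N
In kgf: 504.929 / 9.80665 = 51.4884 kgf

51.49 kgf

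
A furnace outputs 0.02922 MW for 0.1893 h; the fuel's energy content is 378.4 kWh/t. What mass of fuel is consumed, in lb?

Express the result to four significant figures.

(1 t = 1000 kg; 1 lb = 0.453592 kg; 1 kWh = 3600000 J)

32.23 lb

0.02922 MW → 29220 W
0.1893 h → 681.48 s
E = P × t = 29220 × 681.48 = 1.99128×10⁷ J
378.4 kWh/t → 1.36224×10⁶ J/kg
m = E / e_s = 1.99128×10⁷ / 1.36224×10⁶ = 14.6177 kg
In lb: 14.6177 / 0.453592 = 32.2265 lb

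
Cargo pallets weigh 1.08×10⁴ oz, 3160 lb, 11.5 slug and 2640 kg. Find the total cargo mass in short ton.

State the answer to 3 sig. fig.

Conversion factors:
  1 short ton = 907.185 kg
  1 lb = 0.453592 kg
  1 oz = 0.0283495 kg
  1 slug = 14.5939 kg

5.01 short ton

1.08×10⁴ oz × 0.0283495 → 306.175 kg
3160 lb × 0.453592 → 1433.35 kg
11.5 slug × 14.5939 → 167.83 kg
2640 kg (already kg)
Sum: 306.175 + 1433.35 + 167.83 + 2640 = 4547.35 kg
In short ton: 4547.35 / 907.185 = 5.01259 short ton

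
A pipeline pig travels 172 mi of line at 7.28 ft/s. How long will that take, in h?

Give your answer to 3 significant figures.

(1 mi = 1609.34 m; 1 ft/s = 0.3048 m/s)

34.7 h

172 mi × 1609.34 → 276806 m
7.28 ft/s × 0.3048 → 2.21894 m/s
t = d / v = 276806 m / 2.21894 m/s = 124747 s
124747 s ÷ (3600 s/h) = 34.6519 h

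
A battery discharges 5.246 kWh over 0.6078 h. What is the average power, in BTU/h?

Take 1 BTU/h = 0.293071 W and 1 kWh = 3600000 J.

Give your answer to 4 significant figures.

5.246 kWh × 3600000 = 1.88856×10⁷ J
0.6078 h × 3600 = 2188.08 s
P = E / t = 1.88856×10⁷ J / 2188.08 s = 8631.13 W
8631.13 W ÷ (0.293071 W/BTU/h) = 29450.6 BTU/h

2.945×10⁴ BTU/h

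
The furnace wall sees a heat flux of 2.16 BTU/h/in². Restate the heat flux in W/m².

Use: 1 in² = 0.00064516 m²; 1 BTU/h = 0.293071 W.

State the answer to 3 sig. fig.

981 W/m²

2.16 BTU/h/in² × 0.293071 W/BTU/h ÷ 0.00064516 m²/in² = 981.204 W/m²
981.204 W/m²  = 981.204 W/m²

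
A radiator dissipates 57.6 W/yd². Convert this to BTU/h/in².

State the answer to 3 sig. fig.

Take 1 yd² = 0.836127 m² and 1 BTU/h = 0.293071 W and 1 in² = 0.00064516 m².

57.6 W/yd² ÷ 0.836127 m²/yd² = 68.8891 W/m²
68.8891 W/m² ÷ 0.293071 W/BTU/h × 0.00064516 m²/in² = 0.151651 BTU/h/in²

0.152 BTU/h/in²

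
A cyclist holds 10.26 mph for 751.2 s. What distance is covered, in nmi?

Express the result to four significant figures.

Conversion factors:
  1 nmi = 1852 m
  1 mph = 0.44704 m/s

10.26 mph × 0.44704 = 4.58663 m/s
d = v × t = 4.58663 m/s × 751.2 s = 3445.48 m
3445.48 m ÷ (1852 m/nmi) = 1.86041 nmi

1.860 nmi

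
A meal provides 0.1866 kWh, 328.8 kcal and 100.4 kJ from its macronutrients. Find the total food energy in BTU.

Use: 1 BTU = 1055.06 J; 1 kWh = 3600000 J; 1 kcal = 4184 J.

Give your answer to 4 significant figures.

0.1866 kWh × 3600000 → 671760 J
328.8 kcal × 4184 → 1.3757×10⁶ J
100.4 kJ × 1000 → 100400 J
Sum: 671760 + 1.3757×10⁶ + 100400 = 2.14786×10⁶ J
In BTU: 2.14786×10⁶ / 1055.06 = 2035.77 BTU

2036 BTU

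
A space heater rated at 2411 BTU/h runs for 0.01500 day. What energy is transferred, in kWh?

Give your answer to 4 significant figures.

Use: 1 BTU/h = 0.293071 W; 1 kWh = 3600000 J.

2411 BTU/h × 0.293071 = 706.594 W
0.01500 day × 86400 = 1296 s
E = P × t = 706.594 W × 1296 s = 915746 J
915746 J ÷ (3600000 J/kWh) = 0.254374 kWh

0.2544 kWh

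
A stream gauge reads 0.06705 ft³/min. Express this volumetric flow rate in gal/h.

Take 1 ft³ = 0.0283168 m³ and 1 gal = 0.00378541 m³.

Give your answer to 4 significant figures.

30.09 gal/h

0.06705 ft³/min × 0.0283168 m³/ft³ ÷ 60 s/min = 3.1644×10⁻⁵ m³/s
3.1644×10⁻⁵ m³/s ÷ 0.00378541 m³/gal × 3600 s/h = 30.0941 gal/h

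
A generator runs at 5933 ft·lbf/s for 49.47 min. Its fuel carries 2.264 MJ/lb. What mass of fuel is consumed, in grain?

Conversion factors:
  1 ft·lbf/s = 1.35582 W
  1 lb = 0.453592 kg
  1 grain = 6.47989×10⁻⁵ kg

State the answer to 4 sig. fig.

7.382×10⁴ grain

5933 ft·lbf/s → 8044.08 W
49.47 min → 2968.2 s
E = P × t = 8044.08 × 2968.2 = 2.38764×10⁷ J
2.264 MJ/lb → 4.99127×10⁶ J/kg
m = E / e_s = 2.38764×10⁷ / 4.99127×10⁶ = 4.78363 kg
In grain: 4.78363 / 6.47989×10⁻⁵ = 73822.7 grain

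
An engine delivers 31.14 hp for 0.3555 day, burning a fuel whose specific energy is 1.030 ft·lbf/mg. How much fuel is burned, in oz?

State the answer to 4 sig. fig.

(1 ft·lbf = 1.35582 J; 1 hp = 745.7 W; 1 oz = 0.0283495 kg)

1.802×10⁴ oz

31.14 hp → 23221.1 W
0.3555 day → 30715.2 s
E = P × t = 23221.1 × 30715.2 = 7.13241×10⁸ J
1.030 ft·lbf/mg → 1.39649×10⁶ J/kg
m = E / e_s = 7.13241×10⁸ / 1.39649×10⁶ = 510.738 kg
In oz: 510.738 / 0.0283495 = 18015.8 oz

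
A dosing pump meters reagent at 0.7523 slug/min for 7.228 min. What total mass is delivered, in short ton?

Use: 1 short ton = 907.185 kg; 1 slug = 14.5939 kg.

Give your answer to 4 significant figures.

0.08748 short ton

0.7523 slug/min → 0.182983 kg/s
7.228 min → 433.68 s
m = ṁ × t = 0.182983 × 433.68 = 79.3561 kg
In short ton: 79.3561 / 907.185 = 0.0874751 short ton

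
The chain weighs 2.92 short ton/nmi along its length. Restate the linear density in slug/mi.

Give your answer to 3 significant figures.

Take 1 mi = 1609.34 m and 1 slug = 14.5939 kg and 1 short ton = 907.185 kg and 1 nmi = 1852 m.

158 slug/mi

2.92 short ton/nmi × 907.185 kg/short ton ÷ 1852 m/nmi = 1.43033 kg/m
1.43033 kg/m ÷ 14.5939 kg/slug × 1609.34 m/mi = 157.729 slug/mi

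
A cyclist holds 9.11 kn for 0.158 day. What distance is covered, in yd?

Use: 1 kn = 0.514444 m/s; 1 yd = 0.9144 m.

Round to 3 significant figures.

9.11 kn × 0.514444 → 4.68658 m/s
0.158 day × 86400 → 13651.2 s
d = v × t = 4.68658 m/s × 13651.2 s = 63977.4 m
63977.4 m ÷ (0.9144 m/yd) = 69966.5 yd

7.00×10⁴ yd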